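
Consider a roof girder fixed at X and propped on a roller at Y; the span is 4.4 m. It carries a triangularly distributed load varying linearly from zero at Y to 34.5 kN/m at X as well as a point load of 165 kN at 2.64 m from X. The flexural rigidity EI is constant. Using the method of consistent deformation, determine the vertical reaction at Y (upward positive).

R_Y = 86.46 kN

Take the reaction at Y as the redundant and release it; the primary structure is a cantilever fixed at X.
Free-end deflection of the primary structure under the applied loading (downward +):
  triangular load, peak 34.5 at the fixed end: w₀L⁴/(30EI) = 431/EI
  point load 165 at a = 2.64: Pa²(3L − a)/(6EI) = 2024/EI
  δ_0 = 2455/EI
Flexibility coefficient — unit upward force at Y: δ_{YY} = L³/(3EI) = 28.39/EI.
The prop prevents deflection at Y: R_Y = δ_0/δ_{YY} = 2455/28.39 = 86.46 kN.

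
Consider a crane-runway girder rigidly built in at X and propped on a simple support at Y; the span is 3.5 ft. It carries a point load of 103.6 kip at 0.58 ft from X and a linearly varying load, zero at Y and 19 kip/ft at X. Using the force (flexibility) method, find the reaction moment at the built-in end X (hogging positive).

Remove the prop at Y; the released (primary) structure is a cantilever built in at X.
Primary-structure tip deflection at Y by superposition:
  point load 103.6 at a = 0.58: Pa²(3L − a)/(6EI) = 57.62/EI
  triangular load, peak 19 at the fixed end: w₀L⁴/(30EI) = 95.04/EI
  δ_0 = 152.7/EI
Flexibility coefficient — unit upward force at Y: δ_{YY} = L³/(3EI) = 14.29/EI.
Compatibility at Y: δ_0 − R_Y·δ_{YY} = 0, so R_Y = 152.7/14.29 = 10.68 kip.
Moment equilibrium about X: M_X = Σ(load moments about X) − R_Y·L = 98.88 − 10.68×3.5 = 61.49 kip·ft.

M_X = 61.49 kip·ft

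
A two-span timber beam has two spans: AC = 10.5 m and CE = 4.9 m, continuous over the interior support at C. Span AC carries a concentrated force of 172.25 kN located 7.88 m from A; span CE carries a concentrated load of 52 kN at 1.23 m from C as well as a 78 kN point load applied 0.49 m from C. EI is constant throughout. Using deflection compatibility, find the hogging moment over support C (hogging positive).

Insert a hinge at C; M_C is the redundant, and each span becomes simply supported.
Discontinuity in slope at C on the released structure — sum the simple-span end rotations:
  span AC: point load 172.25 at a = 7.88: Pab(L + a)/(6LEI) = 1038/EI
  span CE: point load 52 at a = 1.23: Pab(L + b)/(6LEI) = 68.42/EI
  span CE: point load 78 at a = 0.49: Pab(L + b)/(6LEI) = 53.37/EI
  relative rotation θ_0 = (1038 + 121.8)/EI = 1159/EI
A unit hogging moment at C produces rotation L₁/(3EI) + L₂/(3EI) = 5.133/EI.
Slope continuity at C: θ_0 = M_C·5.133/EI, so M_C = 1159/5.133 = 225.8 kN·m (hogging).

M_C = 225.8 kN·m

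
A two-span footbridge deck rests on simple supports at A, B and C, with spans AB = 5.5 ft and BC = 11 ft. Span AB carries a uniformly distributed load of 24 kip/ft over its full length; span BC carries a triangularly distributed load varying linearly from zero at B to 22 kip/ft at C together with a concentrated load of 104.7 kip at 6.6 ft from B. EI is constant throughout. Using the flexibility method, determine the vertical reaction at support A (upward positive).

Take M_B as the redundant. Released structure: two simple spans AB and BC with a hinge at B.
Rotations at B on the released spans (each span's end-slope, ×1/EI):
  span AB: UDL 24: wL³/(24EI) = 166.4/EI
  span BC: triangular load, peak 22: 7w₀L³/(360EI) = 569.4/EI
  span BC: point load 104.7 at a = 6.6: Pab(L + b)/(6LEI) = 709.4/EI
  relative rotation θ_0 = (166.4 + 1279)/EI = 1445/EI
A unit hogging moment at B produces rotation L₁/(3EI) + L₂/(3EI) = 5.5/EI.
Slope continuity at B: θ_0 = M_B·5.5/EI, so M_B = 1445/5.5 = 262.8 kip·ft (hogging).
Span AB, ΣM about A with M_B applied at B: R_B^{AB}·5.5 = 363 + 262.8, so R_B^{AB} = 113.8 kip and R_A = 132 − 113.8 = 18.22 kip.

R_A = 18.22 kip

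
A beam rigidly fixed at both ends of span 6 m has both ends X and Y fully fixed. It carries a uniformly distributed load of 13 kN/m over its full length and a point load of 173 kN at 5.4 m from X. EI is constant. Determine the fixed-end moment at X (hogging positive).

Take the two fixed-end moments M_X, M_Y as redundants; the released structure is the simple span XY.
End rotations of the released simple span under the applied load (×1/EI):
  at X: UDL 13: wL³/(24EI) = 117/EI
  at Y: UDL 13: wL³/(24EI) = 117/EI
  at X: point load 173 at a = 5.4: Pab(L + b)/(6LEI) = 102.8/EI
  at Y: point load 173 at a = 5.4: Pab(L + a)/(6LEI) = 177.5/EI
  θ_X0 = 219.8/EI,  θ_Y0 = 294.5/EI
Flexibility coefficients: a unit moment at one end gives L/(3EI) there and L/(6EI) at the far end, so f₁₁ = f₂₂ = 2/EI and f₁₂ = f₂₁ = 1/EI.
Compatibility — zero rotation at each built-in end:
  2 M_X + 1 M_Y = 219.8
  1 M_X + 2 M_Y = 294.5
Solving the pair gives M_X = 48.34 kN·m and M_Y = 123.1 kN·m (hogging).

M_X = 48.34 kN·m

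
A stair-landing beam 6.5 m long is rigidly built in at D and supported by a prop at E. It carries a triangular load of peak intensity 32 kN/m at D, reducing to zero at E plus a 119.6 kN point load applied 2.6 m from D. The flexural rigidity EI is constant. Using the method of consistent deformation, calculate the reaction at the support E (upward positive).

R_E = 45.68 kN

Take the reaction at E as the redundant and release it; the primary structure is a cantilever fixed at D.
Primary-structure tip deflection at E by superposition:
  triangular load, peak 32 at the fixed end: w₀L⁴/(30EI) = 1904/EI
  point load 119.6 at a = 2.6: Pa²(3L − a)/(6EI) = 2277/EI
  δ_0 = 4181/EI
Tip deflection under a unit load at E: L³/(3EI) = 91.54/EI.
The prop prevents deflection at E: R_E = δ_0/δ_{EE} = 4181/91.54 = 45.68 kN.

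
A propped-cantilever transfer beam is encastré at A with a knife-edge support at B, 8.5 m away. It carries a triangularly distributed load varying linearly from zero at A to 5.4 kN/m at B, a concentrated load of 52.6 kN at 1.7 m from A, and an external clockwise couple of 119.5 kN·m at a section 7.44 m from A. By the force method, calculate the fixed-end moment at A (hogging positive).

Take the reaction at B as the redundant and release it; the primary structure is a cantilever fixed at A.
Primary-structure tip deflection at B by superposition:
  triangular load, peak 5.4 at the free end: 11w₀L⁴/(120EI) = 2584/EI
  point load 52.6 at a = 1.7: Pa²(3L − a)/(6EI) = 603/EI
  clockwise couple 119.5 at a = 7.44: M₀a(2L − a)/(2EI) = 4250/EI
  δ_0 = 7437/EI
Tip deflection under a unit load at B: L³/(3EI) = 204.7/EI.
The prop prevents deflection at B: R_B = δ_0/δ_{BB} = 7437/204.7 = 36.33 kN.
Moment equilibrium about A: M_A = Σ(load moments about A) − R_B·L = 339 − 36.33×8.5 = 30.18 kN·m.

M_A = 30.18 kN·m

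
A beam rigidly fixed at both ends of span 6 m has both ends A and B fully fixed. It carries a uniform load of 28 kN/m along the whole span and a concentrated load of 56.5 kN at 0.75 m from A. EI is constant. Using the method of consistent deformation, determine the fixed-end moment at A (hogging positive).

Take the two fixed-end moments M_A, M_B as redundants; the released structure is the simple span AB.
On the primary (simply-supported) span, the end slopes from the loading are:
  at A: UDL 28: wL³/(24EI) = 252/EI
  at B: UDL 28: wL³/(24EI) = 252/EI
  at A: point load 56.5 at a = 0.75: Pab(L + b)/(6LEI) = 69.52/EI
  at B: point load 56.5 at a = 0.75: Pab(L + a)/(6LEI) = 41.71/EI
  θ_A0 = 321.5/EI,  θ_B0 = 293.7/EI
Flexibility coefficients: a unit moment at one end gives L/(3EI) there and L/(6EI) at the far end, so f₁₁ = f₂₂ = 2/EI and f₁₂ = f₂₁ = 1/EI.
Compatibility — zero rotation at each built-in end:
  2 M_A + 1 M_B = 321.5
  1 M_A + 2 M_B = 293.7
Solving the pair gives M_A = 116.4 kN·m and M_B = 88.63 kN·m (hogging).

M_A = 116.4 kN·m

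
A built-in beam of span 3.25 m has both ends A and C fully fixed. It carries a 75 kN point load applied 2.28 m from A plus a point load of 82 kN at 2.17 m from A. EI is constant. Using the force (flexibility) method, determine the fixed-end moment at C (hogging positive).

Release both end moments; the primary structure is a simply-supported span AC with redundants M_A and M_C.
On the primary (simply-supported) span, the end slopes from the loading are:
  at A: point load 75 at a = 2.28: Pab(L + b)/(6LEI) = 35.9/EI
  at C: point load 75 at a = 2.28: Pab(L + a)/(6LEI) = 47.04/EI
  at A: point load 82 at a = 2.17: Pab(L + b)/(6LEI) = 42.67/EI
  at C: point load 82 at a = 2.17: Pab(L + a)/(6LEI) = 53.41/EI
  θ_A0 = 78.57/EI,  θ_C0 = 100.5/EI
Flexibility coefficients: a unit moment at one end gives L/(3EI) there and L/(6EI) at the far end, so f₁₁ = f₂₂ = 1.083/EI and f₁₂ = f₂₁ = 0.5417/EI.
Compatibility — zero rotation at each built-in end:
  1.083 M_A + 0.5417 M_C = 78.57
  0.5417 M_A + 1.083 M_C = 100.5
Solving the pair gives M_A = 34.88 kN·m and M_C = 75.29 kN·m (hogging).

M_C = 75.29 kN·m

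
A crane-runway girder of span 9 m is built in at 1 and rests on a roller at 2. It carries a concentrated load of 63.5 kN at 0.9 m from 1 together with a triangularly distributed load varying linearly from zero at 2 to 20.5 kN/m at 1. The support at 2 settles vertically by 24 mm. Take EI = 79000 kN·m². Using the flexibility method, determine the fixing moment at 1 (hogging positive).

Release the roller at 2. Primary structure: cantilever fixed at 1.
Downward deflection at the released point 2 due to the loads:
  point load 63.5 at a = 0.9: Pa²(3L − a)/(6EI) = 223.7/EI
  triangular load, peak 20.5 at the fixed end: w₀L⁴/(30EI) = 4483/EI
  δ_0 = 4707/EI
Tip deflection under a unit load at 2: L³/(3EI) = 243/EI.
With EI = 79000 kN·m²: δ_0 = 0.059583 m and δ_{22} = 0.003076 m/kN.
Compatibility — the beam at 2 must follow the support down by 0.024 m: δ_0 − R_2·δ_{22} = 0.024, so R_2 = (0.059583 − 0.024)/0.003076 = 11.57 kN.
Moment equilibrium about 1: M_1 = Σ(load moments about 1) − R_2·L = 333.9 − 11.57×9 = 229.8 kN·m.

M_1 = 229.8 kN·m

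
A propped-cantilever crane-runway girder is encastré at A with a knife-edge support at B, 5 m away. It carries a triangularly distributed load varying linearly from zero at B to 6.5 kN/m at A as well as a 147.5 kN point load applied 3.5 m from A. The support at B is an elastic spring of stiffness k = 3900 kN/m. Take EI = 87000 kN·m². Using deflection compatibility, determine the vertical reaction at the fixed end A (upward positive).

R_A = 107.5 kN

Choose R_B as the redundant. The primary structure is the cantilever fixed at A.
Deflection at B on the released cantilever, summing each load's contribution:
  triangular load, peak 6.5 at the fixed end: w₀L⁴/(30EI) = 135.4/EI
  point load 147.5 at a = 3.5: Pa²(3L − a)/(6EI) = 3463/EI
  δ_0 = 3599/EI
Tip deflection under a unit load at B: L³/(3EI) = 41.67/EI.
With EI = 87000 kN·m²: δ_0 = 0.041363 m and δ_{BB} = 0.000479 m/kN.
Compatibility — the spring shortens by R_B/k under the reaction it provides: δ_0 − R_B·δ_{BB} = R_B/k. With 1/k = 0.000256 m/kN, R_B = δ_0 / (δ_{BB} + 1/k) = 0.041363 / (0.000479 + 0.000256) = 56.25 kN.
Vertical equilibrium: R_A = ΣP − R_B = 163.8 − 56.25 = 107.5 kN.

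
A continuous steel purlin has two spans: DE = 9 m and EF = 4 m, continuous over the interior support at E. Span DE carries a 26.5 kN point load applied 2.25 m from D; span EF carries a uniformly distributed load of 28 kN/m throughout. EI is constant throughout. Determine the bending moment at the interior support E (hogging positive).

Release continuity at E by inserting a hinge; the redundant is the internal moment M_E. The primary structure is two simply-supported spans DE and EF.
Rotations at E on the released spans (each span's end-slope, ×1/EI):
  span DE: point load 26.5 at a = 2.25: Pab(L + a)/(6LEI) = 83.85/EI
  span EF: UDL 28: wL³/(24EI) = 74.67/EI
  relative rotation θ_0 = (83.85 + 74.67)/EI = 158.5/EI
A unit hogging moment at E produces rotation L₁/(3EI) + L₂/(3EI) = 4.333/EI.
Compatibility: M_E·(L₁+L₂)/(3EI) = θ_0, giving M_E = 36.58 kN·m (hogging).

M_E = 36.58 kN·m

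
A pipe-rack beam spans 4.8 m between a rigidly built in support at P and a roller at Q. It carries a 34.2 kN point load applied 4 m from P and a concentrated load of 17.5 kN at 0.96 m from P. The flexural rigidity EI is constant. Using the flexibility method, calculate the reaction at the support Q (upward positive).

R_Q = 26.71 kN

Choose R_Q as the redundant. The primary structure is the cantilever fixed at P.
Free-end deflection of the primary structure under the applied loading (downward +):
  point load 34.2 at a = 4: Pa²(3L − a)/(6EI) = 948.5/EI
  point load 17.5 at a = 0.96: Pa²(3L − a)/(6EI) = 36.13/EI
  δ_0 = 984.6/EI
Flexibility coefficient — unit upward force at Q: δ_{QQ} = L³/(3EI) = 36.86/EI.
Compatibility at Q: δ_0 − R_Q·δ_{QQ} = 0, so R_Q = 984.6/36.86 = 26.71 kN.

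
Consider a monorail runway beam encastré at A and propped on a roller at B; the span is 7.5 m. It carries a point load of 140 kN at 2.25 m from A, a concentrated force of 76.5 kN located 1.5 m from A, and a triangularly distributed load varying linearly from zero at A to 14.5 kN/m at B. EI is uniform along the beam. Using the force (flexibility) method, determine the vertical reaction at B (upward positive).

Choose R_B as the redundant. The primary structure is the cantilever fixed at A.
Downward deflection at the released point B due to the loads:
  point load 140 at a = 2.25: Pa²(3L − a)/(6EI) = 2392/EI
  point load 76.5 at a = 1.5: Pa²(3L − a)/(6EI) = 602.4/EI
  triangular load, peak 14.5 at the free end: 11w₀L⁴/(120EI) = 4206/EI
  δ_0 = 7200/EI
Tip deflection under a unit load at B: L³/(3EI) = 140.6/EI.
The prop prevents deflection at B: R_B = δ_0/δ_{BB} = 7200/140.6 = 51.2 kN.

R_B = 51.2 kN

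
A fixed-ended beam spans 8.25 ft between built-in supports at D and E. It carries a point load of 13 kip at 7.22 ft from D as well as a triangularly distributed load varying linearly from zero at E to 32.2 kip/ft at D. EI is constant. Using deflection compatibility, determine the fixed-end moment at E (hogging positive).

M_E = 83.31 kip·ft

Release both end moments; the primary structure is a simply-supported span DE with redundants M_D and M_E.
End rotations of the released simple span under the applied load (×1/EI):
  at D: point load 13 at a = 7.22: Pab(L + b)/(6LEI) = 18.12/EI
  at E: point load 13 at a = 7.22: Pab(L + a)/(6LEI) = 30.21/EI
  at D: triangular load, peak 32.2: w₀L³/(45EI) = 401.8/EI
  at E: triangular load, peak 32.2: 7w₀L³/(360EI) = 351.6/EI
  θ_D0 = 419.9/EI,  θ_E0 = 381.8/EI
Flexibility coefficients: a unit moment at one end gives L/(3EI) there and L/(6EI) at the far end, so f₁₁ = f₂₂ = 2.75/EI and f₁₂ = f₂₁ = 1.375/EI.
Compatibility — zero rotation at each built-in end:
  2.75 M_D + 1.375 M_E = 419.9
  1.375 M_D + 2.75 M_E = 381.8
Solving the pair gives M_D = 111 kip·ft and M_E = 83.31 kip·ft (hogging).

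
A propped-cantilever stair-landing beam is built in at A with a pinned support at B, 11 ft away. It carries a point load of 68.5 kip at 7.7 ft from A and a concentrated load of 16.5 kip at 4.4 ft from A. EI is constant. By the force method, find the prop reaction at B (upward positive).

R_B = 42.03 kip

Take the reaction at B as the redundant and release it; the primary structure is a cantilever fixed at A.
Free-end deflection of the primary structure under the applied loading (downward +):
  point load 68.5 at a = 7.7: Pa²(3L − a)/(6EI) = 17125/EI
  point load 16.5 at a = 4.4: Pa²(3L − a)/(6EI) = 1523/EI
  δ_0 = 18648/EI
Tip deflection under a unit load at B: L³/(3EI) = 443.7/EI.
Compatibility at B: δ_0 − R_B·δ_{BB} = 0, so R_B = 18648/443.7 = 42.03 kip.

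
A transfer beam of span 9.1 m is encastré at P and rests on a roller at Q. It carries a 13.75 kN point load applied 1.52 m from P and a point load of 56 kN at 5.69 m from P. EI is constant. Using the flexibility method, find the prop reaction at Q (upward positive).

R_Q = 26.54 kN

Remove the prop at Q; the released (primary) structure is a cantilever built in at P.
Primary-structure tip deflection at Q by superposition:
  point load 13.75 at a = 1.52: Pa²(3L − a)/(6EI) = 136.5/EI
  point load 56 at a = 5.69: Pa²(3L − a)/(6EI) = 6530/EI
  δ_0 = 6667/EI
Flexibility coefficient — unit upward force at Q: δ_{QQ} = L³/(3EI) = 251.2/EI.
Compatibility at Q: δ_0 − R_Q·δ_{QQ} = 0, so R_Q = 6667/251.2 = 26.54 kN.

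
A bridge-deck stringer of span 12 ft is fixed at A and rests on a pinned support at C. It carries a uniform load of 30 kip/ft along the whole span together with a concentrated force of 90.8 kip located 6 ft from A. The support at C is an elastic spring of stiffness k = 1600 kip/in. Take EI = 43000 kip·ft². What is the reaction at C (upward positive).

R_C = 162.7 kip

Remove the prop at C; the released (primary) structure is a cantilever built in at A.
Free-end deflection of the primary structure under the applied loading (downward +):
  UDL 30: wL⁴/(8EI) = 77760/EI
  point load 90.8 at a = 6: Pa²(3L − a)/(6EI) = 16344/EI
  δ_0 = 94104/EI
Tip deflection under a unit load at C: L³/(3EI) = 576/EI.
With EI = 43000 kip·ft²: δ_0 = 2.1885 ft and δ_{CC} = 0.013395 ft/kip.
Compatibility — the spring shortens by R_C/k under the reaction it provides: δ_0 − R_C·δ_{CC} = R_C/k. With 1/k = 1/(1600×12) ft/kip = 0.000052 ft/kip, R_C = δ_0 / (δ_{CC} + 1/k) = 2.1885 / (0.013395 + 0.000052) = 162.7 kip.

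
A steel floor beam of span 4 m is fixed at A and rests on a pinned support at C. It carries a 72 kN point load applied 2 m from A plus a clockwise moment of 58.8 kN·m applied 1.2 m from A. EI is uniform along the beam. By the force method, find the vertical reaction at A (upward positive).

Take the reaction at C as the redundant and release it; the primary structure is a cantilever fixed at A.
Deflection at C on the released cantilever, summing each load's contribution:
  point load 72 at a = 2: Pa²(3L − a)/(6EI) = 480/EI
  clockwise couple 58.8 at a = 1.2: M₀a(2L − a)/(2EI) = 239.9/EI
  δ_0 = 719.9/EI
Tip deflection under a unit load at C: L³/(3EI) = 21.33/EI.
Compatibility at C: δ_0 − R_C·δ_{CC} = 0, so R_C = 719.9/21.33 = 33.75 kN.
Vertical equilibrium: R_A = ΣP − R_C = 72 − 33.75 = 38.25 kN.

R_A = 38.25 kN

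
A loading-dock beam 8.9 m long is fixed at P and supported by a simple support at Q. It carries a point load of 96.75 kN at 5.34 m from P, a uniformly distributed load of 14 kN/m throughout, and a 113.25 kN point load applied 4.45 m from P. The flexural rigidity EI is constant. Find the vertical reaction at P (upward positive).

R_P = 210.7 kN

Remove the prop at Q; the released (primary) structure is a cantilever built in at P.
Free-end deflection of the primary structure under the applied loading (downward +):
  point load 96.75 at a = 5.34: Pa²(3L − a)/(6EI) = 9822/EI
  UDL 14: wL⁴/(8EI) = 10980/EI
  point load 113.25 at a = 4.45: Pa²(3L − a)/(6EI) = 8316/EI
  δ_0 = 29118/EI
Tip deflection under a unit load at Q: L³/(3EI) = 235/EI.
The prop prevents deflection at Q: R_Q = δ_0/δ_{QQ} = 29118/235 = 123.9 kN.
Vertical equilibrium: R_P = ΣP − R_Q = 334.6 − 123.9 = 210.7 kN.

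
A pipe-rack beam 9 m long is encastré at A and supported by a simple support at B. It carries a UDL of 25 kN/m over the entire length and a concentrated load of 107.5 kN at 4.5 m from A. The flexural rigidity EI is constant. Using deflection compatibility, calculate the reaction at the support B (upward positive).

R_B = 118 kN

Remove the prop at B; the released (primary) structure is a cantilever built in at A.
Downward deflection at the released point B due to the loads:
  UDL 25: wL⁴/(8EI) = 20503/EI
  point load 107.5 at a = 4.5: Pa²(3L − a)/(6EI) = 8163/EI
  δ_0 = 28666/EI
Tip deflection under a unit load at B: L³/(3EI) = 243/EI.
The prop prevents deflection at B: R_B = δ_0/δ_{BB} = 28666/243 = 118 kN.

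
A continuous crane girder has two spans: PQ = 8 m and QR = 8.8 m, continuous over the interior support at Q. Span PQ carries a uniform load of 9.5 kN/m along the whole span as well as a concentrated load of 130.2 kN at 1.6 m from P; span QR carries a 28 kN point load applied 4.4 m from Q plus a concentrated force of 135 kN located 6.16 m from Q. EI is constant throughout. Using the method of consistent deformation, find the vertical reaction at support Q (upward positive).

Insert a hinge at Q; M_Q is the redundant, and each span becomes simply supported.
End slopes at the hinge Q, treating each span as simply supported:
  span PQ: UDL 9.5: wL³/(24EI) = 202.7/EI
  span PQ: point load 130.2 at a = 1.6: Pab(L + a)/(6LEI) = 266.6/EI
  span QR: point load 28 at a = 4.4: Pab(L + b)/(6LEI) = 135.5/EI
  span QR: point load 135 at a = 6.16: Pab(L + b)/(6LEI) = 475.7/EI
  relative rotation θ_0 = (469.3 + 611.2)/EI = 1081/EI
A unit hogging moment at Q produces rotation L₁/(3EI) + L₂/(3EI) = 5.6/EI.
Slope continuity at Q: θ_0 = M_Q·5.6/EI, so M_Q = 1081/5.6 = 192.9 kN·m (hogging).
Span PQ, ΣM about P with M_Q applied at Q: R_Q^{PQ}·8 = 512.3 + 192.9, so R_Q^{PQ} = 88.16 kN and R_P = 206.2 − 88.16 = 118 kN.
Span QR, ΣM about R: R_Q^{QR}·8.8 = 479.6 + 192.9, so R_Q^{QR} = 76.43 kN and R_R = 163 − 76.43 = 86.57 kN.
R_Q = 88.16 + 76.43 = 164.6 kN.

R_Q = 164.6 kN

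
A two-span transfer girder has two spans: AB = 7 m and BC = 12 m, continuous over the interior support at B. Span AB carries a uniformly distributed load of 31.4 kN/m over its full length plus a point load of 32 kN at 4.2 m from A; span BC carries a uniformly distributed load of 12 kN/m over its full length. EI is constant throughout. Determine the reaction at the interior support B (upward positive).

R_B = 251.6 kN

Take M_B as the redundant. Released structure: two simple spans AB and BC with a hinge at B.
End slopes at the hinge B, treating each span as simply supported:
  span AB: UDL 31.4: wL³/(24EI) = 448.8/EI
  span AB: point load 32 at a = 4.2: Pab(L + a)/(6LEI) = 100.4/EI
  span BC: UDL 12: wL³/(24EI) = 864/EI
  relative rotation θ_0 = (549.1 + 864)/EI = 1413/EI
A unit hogging moment at B produces rotation L₁/(3EI) + L₂/(3EI) = 6.333/EI.
Compatibility: M_B·(L₁+L₂)/(3EI) = θ_0, giving M_B = 223.1 kN·m (hogging).
Span AB, ΣM about A with M_B applied at B: R_B^{AB}·7 = 903.7 + 223.1, so R_B^{AB} = 161 kN and R_A = 251.8 − 161 = 90.83 kN.
Span BC, ΣM about C: R_B^{BC}·12 = 864 + 223.1, so R_B^{BC} = 90.59 kN and R_C = 144 − 90.59 = 53.41 kN.
R_B = 161 + 90.59 = 251.6 kN.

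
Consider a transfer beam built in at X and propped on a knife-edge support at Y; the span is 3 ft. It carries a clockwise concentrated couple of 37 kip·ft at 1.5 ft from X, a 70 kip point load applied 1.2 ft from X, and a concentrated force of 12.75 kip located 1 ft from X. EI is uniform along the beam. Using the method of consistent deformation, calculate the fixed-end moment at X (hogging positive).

Remove the prop at Y; the released (primary) structure is a cantilever built in at X.
Free-end deflection of the primary structure under the applied loading (downward +):
  clockwise couple 37 at a = 1.5: M₀a(2L − a)/(2EI) = 124.9/EI
  point load 70 at a = 1.2: Pa²(3L − a)/(6EI) = 131/EI
  point load 12.75 at a = 1: Pa²(3L − a)/(6EI) = 17/EI
  δ_0 = 272.9/EI
Flexibility coefficient — unit upward force at Y: δ_{YY} = L³/(3EI) = 9/EI.
The prop prevents deflection at Y: R_Y = δ_0/δ_{YY} = 272.9/9 = 30.32 kip.
Moment equilibrium about X: M_X = Σ(load moments about X) − R_Y·L = 133.8 − 30.32×3 = 42.78 kip·ft.

M_X = 42.78 kip·ft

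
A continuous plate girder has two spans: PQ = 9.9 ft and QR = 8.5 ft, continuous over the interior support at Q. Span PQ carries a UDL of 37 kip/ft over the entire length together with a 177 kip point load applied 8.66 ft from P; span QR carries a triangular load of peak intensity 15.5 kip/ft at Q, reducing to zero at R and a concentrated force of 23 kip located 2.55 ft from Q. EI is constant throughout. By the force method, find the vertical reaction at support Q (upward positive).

R_Q = 483.6 kip

Take M_Q as the redundant. Released structure: two simple spans PQ and QR with a hinge at Q.
End slopes at the hinge Q, treating each span as simply supported:
  span PQ: UDL 37: wL³/(24EI) = 1496/EI
  span PQ: point load 177 at a = 8.66: Pab(L + a)/(6LEI) = 593.9/EI
  span QR: triangular load, peak 15.5: w₀L³/(45EI) = 211.5/EI
  span QR: point load 23 at a = 2.55: Pab(L + b)/(6LEI) = 98.87/EI
  relative rotation θ_0 = (2090 + 310.4)/EI = 2400/EI
A unit hogging moment at Q produces rotation L₁/(3EI) + L₂/(3EI) = 6.133/EI.
Compatibility: M_Q·(L₁+L₂)/(3EI) = θ_0, giving M_Q = 391.3 kip·ft (hogging).
Span PQ, ΣM about P with M_Q applied at Q: R_Q^{PQ}·9.9 = 3346 + 391.3, so R_Q^{PQ} = 377.5 kip and R_P = 543.3 − 377.5 = 165.8 kip.
Span QR, ΣM about R: R_Q^{QR}·8.5 = 510.1 + 391.3, so R_Q^{QR} = 106.1 kip and R_R = 88.88 − 106.1 = -17.18 kip.
R_Q = 377.5 + 106.1 = 483.6 kip.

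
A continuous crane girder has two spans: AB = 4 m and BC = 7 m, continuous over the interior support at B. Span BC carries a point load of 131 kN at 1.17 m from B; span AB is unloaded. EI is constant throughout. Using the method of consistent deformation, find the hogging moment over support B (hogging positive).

Release continuity at B by inserting a hinge; the redundant is the internal moment M_B. The primary structure is two simply-supported spans AB and BC.
Discontinuity in slope at B on the released structure — sum the simple-span end rotations:
  span BC: point load 131 at a = 1.17: Pab(L + b)/(6LEI) = 273/EI
  relative rotation θ_0 = (0 + 273)/EI = 273/EI
A unit hogging moment at B produces rotation L₁/(3EI) + L₂/(3EI) = 3.667/EI.
Compatibility: M_B·(L₁+L₂)/(3EI) = θ_0, giving M_B = 74.44 kN·m (hogging).

M_B = 74.44 kN·m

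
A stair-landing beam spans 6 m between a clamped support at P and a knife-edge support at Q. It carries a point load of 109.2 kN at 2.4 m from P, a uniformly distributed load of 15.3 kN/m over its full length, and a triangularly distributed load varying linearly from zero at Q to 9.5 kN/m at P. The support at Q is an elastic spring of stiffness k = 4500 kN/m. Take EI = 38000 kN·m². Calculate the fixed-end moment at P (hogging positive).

M_P = 257 kN·m

Choose R_Q as the redundant. The primary structure is the cantilever fixed at P.
Downward deflection at the released point Q due to the loads:
  point load 109.2 at a = 2.4: Pa²(3L − a)/(6EI) = 1635/EI
  UDL 15.3: wL⁴/(8EI) = 2479/EI
  triangular load, peak 9.5 at the fixed end: w₀L⁴/(30EI) = 410.4/EI
  δ_0 = 4524/EI
Flexibility coefficient — unit upward force at Q: δ_{QQ} = L³/(3EI) = 72/EI.
With EI = 38000 kN·m²: δ_0 = 0.11906 m and δ_{QQ} = 0.001895 m/kN.
Compatibility — the spring shortens by R_Q/k under the reaction it provides: δ_0 − R_Q·δ_{QQ} = R_Q/k. With 1/k = 0.000222 m/kN, R_Q = δ_0 / (δ_{QQ} + 1/k) = 0.11906 / (0.001895 + 0.000222) = 56.24 kN.
Moment equilibrium about P: M_P = Σ(load moments about P) − R_Q·L = 594.5 − 56.24×6 = 257 kN·m.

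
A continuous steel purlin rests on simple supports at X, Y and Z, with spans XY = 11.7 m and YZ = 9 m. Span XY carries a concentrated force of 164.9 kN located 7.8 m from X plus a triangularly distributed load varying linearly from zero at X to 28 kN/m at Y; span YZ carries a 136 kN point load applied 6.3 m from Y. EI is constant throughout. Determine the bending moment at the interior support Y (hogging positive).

Release continuity at Y by inserting a hinge; the redundant is the internal moment M_Y. The primary structure is two simply-supported spans XY and YZ.
End slopes at the hinge Y, treating each span as simply supported:
  span XY: point load 164.9 at a = 7.8: Pab(L + a)/(6LEI) = 1393/EI
  span XY: triangular load, peak 28: w₀L³/(45EI) = 996.6/EI
  span YZ: point load 136 at a = 6.3: Pab(L + b)/(6LEI) = 501.2/EI
  relative rotation θ_0 = (2390 + 501.2)/EI = 2891/EI
A unit hogging moment at Y produces rotation L₁/(3EI) + L₂/(3EI) = 6.9/EI.
Compatibility: M_Y·(L₁+L₂)/(3EI) = θ_0, giving M_Y = 419 kN·m (hogging).

M_Y = 419 kN·m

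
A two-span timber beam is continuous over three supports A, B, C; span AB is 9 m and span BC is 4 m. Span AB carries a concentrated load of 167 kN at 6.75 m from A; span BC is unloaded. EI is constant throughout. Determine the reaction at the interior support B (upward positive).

Take M_B as the redundant. Released structure: two simple spans AB and BC with a hinge at B.
Discontinuity in slope at B on the released structure — sum the simple-span end rotations:
  span AB: point load 167 at a = 6.75: Pab(L + a)/(6LEI) = 739.8/EI
  relative rotation θ_0 = (739.8 + 0)/EI = 739.8/EI
A unit hogging moment at B produces rotation L₁/(3EI) + L₂/(3EI) = 4.333/EI.
Compatibility: M_B·(L₁+L₂)/(3EI) = θ_0, giving M_B = 170.7 kN·m (hogging).
Span AB, ΣM about A with M_B applied at B: R_B^{AB}·9 = 1127 + 170.7, so R_B^{AB} = 144.2 kN and R_A = 167 − 144.2 = 22.78 kN.
Span BC, ΣM about C: R_B^{BC}·4 = 0 + 170.7, so R_B^{BC} = 42.68 kN and R_C = 0 − 42.68 = -42.68 kN.
R_B = 144.2 + 42.68 = 186.9 kN.

R_B = 186.9 kN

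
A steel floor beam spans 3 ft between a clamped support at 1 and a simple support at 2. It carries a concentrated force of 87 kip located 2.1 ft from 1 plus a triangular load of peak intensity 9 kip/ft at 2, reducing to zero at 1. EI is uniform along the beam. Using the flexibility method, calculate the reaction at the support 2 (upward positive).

Release the roller at 2. Primary structure: cantilever fixed at 1.
Primary-structure tip deflection at 2 by superposition:
  point load 87 at a = 2.1: Pa²(3L − a)/(6EI) = 441.2/EI
  triangular load, peak 9 at the free end: 11w₀L⁴/(120EI) = 66.83/EI
  δ_0 = 508/EI
Tip deflection under a unit load at 2: L³/(3EI) = 9/EI.
The prop prevents deflection at 2: R_2 = δ_0/δ_{22} = 508/9 = 56.45 kip.

R_2 = 56.45 kip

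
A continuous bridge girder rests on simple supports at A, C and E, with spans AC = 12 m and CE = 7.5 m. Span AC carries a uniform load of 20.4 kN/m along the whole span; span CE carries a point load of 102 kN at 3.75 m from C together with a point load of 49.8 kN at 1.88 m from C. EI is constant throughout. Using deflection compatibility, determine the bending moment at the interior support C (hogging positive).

M_C = 304.7 kN·m

Insert a hinge at C; M_C is the redundant, and each span becomes simply supported.
Discontinuity in slope at C on the released structure — sum the simple-span end rotations:
  span AC: UDL 20.4: wL³/(24EI) = 1469/EI
  span CE: point load 102 at a = 3.75: Pab(L + b)/(6LEI) = 358.6/EI
  span CE: point load 49.8 at a = 1.88: Pab(L + b)/(6LEI) = 153.4/EI
  relative rotation θ_0 = (1469 + 512)/EI = 1981/EI
A unit hogging moment at C produces rotation L₁/(3EI) + L₂/(3EI) = 6.5/EI.
Slope continuity at C: θ_0 = M_C·6.5/EI, so M_C = 1981/6.5 = 304.7 kN·m (hogging).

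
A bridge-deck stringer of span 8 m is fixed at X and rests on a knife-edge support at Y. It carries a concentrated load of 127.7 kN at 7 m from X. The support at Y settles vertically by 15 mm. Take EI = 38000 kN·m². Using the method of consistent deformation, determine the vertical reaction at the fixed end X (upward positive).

R_X = 27.16 kN

Choose R_Y as the redundant. The primary structure is the cantilever fixed at X.
Downward deflection at the released point Y due to the loads:
  point load 127.7 at a = 7: Pa²(3L − a)/(6EI) = 17729/EI
Tip deflection under a unit load at Y: L³/(3EI) = 170.7/EI.
With EI = 38000 kN·m²: δ_0 = 0.46655 m and δ_{YY} = 0.004491 m/kN.
Compatibility — the beam at Y must follow the support down by 0.015 m: δ_0 − R_Y·δ_{YY} = 0.015, so R_Y = (0.46655 − 0.015)/0.004491 = 100.5 kN.
Vertical equilibrium: R_X = ΣP − R_Y = 127.7 − 100.5 = 27.16 kN.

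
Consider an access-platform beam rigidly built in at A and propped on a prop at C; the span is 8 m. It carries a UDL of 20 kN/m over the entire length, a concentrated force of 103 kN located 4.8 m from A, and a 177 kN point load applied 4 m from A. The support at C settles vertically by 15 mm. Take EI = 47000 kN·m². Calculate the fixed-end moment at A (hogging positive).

Remove the prop at C; the released (primary) structure is a cantilever built in at A.
Deflection at C on the released cantilever, summing each load's contribution:
  UDL 20: wL⁴/(8EI) = 10240/EI
  point load 103 at a = 4.8: Pa²(3L − a)/(6EI) = 7594/EI
  point load 177 at a = 4: Pa²(3L − a)/(6EI) = 9440/EI
  δ_0 = 27274/EI
Flexibility coefficient — unit upward force at C: δ_{CC} = L³/(3EI) = 170.7/EI.
With EI = 47000 kN·m²: δ_0 = 0.5803 m and δ_{CC} = 0.003631 m/kN.
Compatibility — the beam at C must follow the support down by 0.015 m: δ_0 − R_C·δ_{CC} = 0.015, so R_C = (0.5803 − 0.015)/0.003631 = 155.7 kN.
Moment equilibrium about A: M_A = Σ(load moments about A) − R_C·L = 1842 − 155.7×8 = 597 kN·m.

M_A = 597 kN·m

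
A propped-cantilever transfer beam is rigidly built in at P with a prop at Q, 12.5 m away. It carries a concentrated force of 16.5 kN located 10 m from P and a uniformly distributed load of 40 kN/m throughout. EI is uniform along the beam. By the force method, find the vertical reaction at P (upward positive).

Release the roller at Q. Primary structure: cantilever fixed at P.
Deflection at Q on the released cantilever, summing each load's contribution:
  point load 16.5 at a = 10: Pa²(3L − a)/(6EI) = 7562/EI
  UDL 40: wL⁴/(8EI) = 122070/EI
  δ_0 = 129633/EI
Tip deflection under a unit load at Q: L³/(3EI) = 651/EI.
The prop prevents deflection at Q: R_Q = δ_0/δ_{QQ} = 129633/651 = 199.1 kN.
Vertical equilibrium: R_P = ΣP − R_Q = 516.5 − 199.1 = 317.4 kN.

R_P = 317.4 kN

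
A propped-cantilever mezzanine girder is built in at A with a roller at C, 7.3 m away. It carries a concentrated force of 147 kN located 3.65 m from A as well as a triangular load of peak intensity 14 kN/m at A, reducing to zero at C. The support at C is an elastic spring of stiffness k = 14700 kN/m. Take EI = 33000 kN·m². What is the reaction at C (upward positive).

R_C = 55.2 kN

Choose R_C as the redundant. The primary structure is the cantilever fixed at A.
Downward deflection at the released point C due to the loads:
  point load 147 at a = 3.65: Pa²(3L − a)/(6EI) = 5957/EI
  triangular load, peak 14 at the fixed end: w₀L⁴/(30EI) = 1325/EI
  δ_0 = 7282/EI
Tip deflection under a unit load at C: L³/(3EI) = 129.7/EI.
With EI = 33000 kN·m²: δ_0 = 0.22067 m and δ_{CC} = 0.003929 m/kN.
Compatibility — the spring shortens by R_C/k under the reaction it provides: δ_0 − R_C·δ_{CC} = R_C/k. With 1/k = 0.000068 m/kN, R_C = δ_0 / (δ_{CC} + 1/k) = 0.22067 / (0.003929 + 0.000068) = 55.2 kN.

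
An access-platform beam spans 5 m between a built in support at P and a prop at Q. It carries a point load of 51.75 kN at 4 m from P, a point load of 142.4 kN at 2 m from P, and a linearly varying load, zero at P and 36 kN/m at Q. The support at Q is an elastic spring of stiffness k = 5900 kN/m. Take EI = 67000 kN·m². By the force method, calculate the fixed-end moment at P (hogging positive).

M_P = 337.8 kN·m

Release the roller at Q. Primary structure: cantilever fixed at P.
Deflection at Q on the released cantilever, summing each load's contribution:
  point load 51.75 at a = 4: Pa²(3L − a)/(6EI) = 1518/EI
  point load 142.4 at a = 2: Pa²(3L − a)/(6EI) = 1234/EI
  triangular load, peak 36 at the free end: 11w₀L⁴/(120EI) = 2062/EI
  δ_0 = 4815/EI
Flexibility coefficient — unit upward force at Q: δ_{QQ} = L³/(3EI) = 41.67/EI.
With EI = 67000 kN·m²: δ_0 = 0.07186 m and δ_{QQ} = 0.000622 m/kN.
Compatibility — the spring shortens by R_Q/k under the reaction it provides: δ_0 − R_Q·δ_{QQ} = R_Q/k. With 1/k = 0.000169 m/kN, R_Q = δ_0 / (δ_{QQ} + 1/k) = 0.07186 / (0.000622 + 0.000169) = 90.8 kN.
Moment equilibrium about P: M_P = Σ(load moments about P) − R_Q·L = 791.8 − 90.8×5 = 337.8 kN·m.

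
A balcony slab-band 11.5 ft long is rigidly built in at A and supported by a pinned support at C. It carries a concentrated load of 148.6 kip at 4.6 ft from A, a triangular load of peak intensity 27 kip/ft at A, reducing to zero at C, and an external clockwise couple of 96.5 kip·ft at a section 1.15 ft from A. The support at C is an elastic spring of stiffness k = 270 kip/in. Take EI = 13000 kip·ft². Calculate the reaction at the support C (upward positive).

R_C = 63.85 kip

Take the reaction at C as the redundant and release it; the primary structure is a cantilever fixed at A.
Primary-structure tip deflection at C by superposition:
  point load 148.6 at a = 4.6: Pa²(3L − a)/(6EI) = 15669/EI
  triangular load, peak 27 at the fixed end: w₀L⁴/(30EI) = 15741/EI
  clockwise couple 96.5 at a = 1.15: M₀a(2L − a)/(2EI) = 1212/EI
  δ_0 = 32623/EI
Flexibility coefficient — unit upward force at C: δ_{CC} = L³/(3EI) = 507/EI.
With EI = 13000 kip·ft²: δ_0 = 2.5095 ft and δ_{CC} = 0.038997 ft/kip.
Compatibility — the spring shortens by R_C/k under the reaction it provides: δ_0 − R_C·δ_{CC} = R_C/k. With 1/k = 1/(270×12) ft/kip = 0.000309 ft/kip, R_C = δ_0 / (δ_{CC} + 1/k) = 2.5095 / (0.038997 + 0.000309) = 63.85 kip.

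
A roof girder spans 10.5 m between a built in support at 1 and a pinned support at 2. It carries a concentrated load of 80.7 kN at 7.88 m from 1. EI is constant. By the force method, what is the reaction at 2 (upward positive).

Remove the prop at 2; the released (primary) structure is a cantilever built in at 1.
Downward deflection at the released point 2 due to the loads:
  point load 80.7 at a = 7.88: Pa²(3L − a)/(6EI) = 19727/EI
Tip deflection under a unit load at 2: L³/(3EI) = 385.9/EI.
Compatibility at 2: δ_0 − R_2·δ_{22} = 0, so R_2 = 19727/385.9 = 51.12 kN.

R_2 = 51.12 kN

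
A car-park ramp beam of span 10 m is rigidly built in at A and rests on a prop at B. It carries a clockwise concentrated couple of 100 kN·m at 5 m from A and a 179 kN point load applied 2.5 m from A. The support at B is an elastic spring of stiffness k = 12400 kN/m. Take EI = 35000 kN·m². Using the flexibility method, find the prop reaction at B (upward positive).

R_B = 26.41 kN

Take the reaction at B as the redundant and release it; the primary structure is a cantilever fixed at A.
Primary-structure tip deflection at B by superposition:
  clockwise couple 100 at a = 5: M₀a(2L − a)/(2EI) = 3750/EI
  point load 179 at a = 2.5: Pa²(3L − a)/(6EI) = 5128/EI
  δ_0 = 8878/EI
Tip deflection under a unit load at B: L³/(3EI) = 333.3/EI.
With EI = 35000 kN·m²: δ_0 = 0.25365 m and δ_{BB} = 0.009524 m/kN.
Compatibility — the spring shortens by R_B/k under the reaction it provides: δ_0 − R_B·δ_{BB} = R_B/k. With 1/k = 0.000081 m/kN, R_B = δ_0 / (δ_{BB} + 1/k) = 0.25365 / (0.009524 + 0.000081) = 26.41 kN.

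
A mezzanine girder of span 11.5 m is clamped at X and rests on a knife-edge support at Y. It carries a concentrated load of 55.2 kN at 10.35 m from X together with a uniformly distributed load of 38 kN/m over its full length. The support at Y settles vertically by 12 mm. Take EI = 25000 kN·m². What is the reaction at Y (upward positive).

R_Y = 210.2 kN

Release the roller at Y. Primary structure: cantilever fixed at X.
Primary-structure tip deflection at Y by superposition:
  point load 55.2 at a = 10.35: Pa²(3L − a)/(6EI) = 23800/EI
  UDL 38: wL⁴/(8EI) = 83078/EI
  δ_0 = 106878/EI
Flexibility coefficient — unit upward force at Y: δ_{YY} = L³/(3EI) = 507/EI.
With EI = 25000 kN·m²: δ_0 = 4.2751 m and δ_{YY} = 0.020278 m/kN.
Compatibility — the beam at Y must follow the support down by 0.012 m: δ_0 − R_Y·δ_{YY} = 0.012, so R_Y = (4.2751 − 0.012)/0.020278 = 210.2 kN.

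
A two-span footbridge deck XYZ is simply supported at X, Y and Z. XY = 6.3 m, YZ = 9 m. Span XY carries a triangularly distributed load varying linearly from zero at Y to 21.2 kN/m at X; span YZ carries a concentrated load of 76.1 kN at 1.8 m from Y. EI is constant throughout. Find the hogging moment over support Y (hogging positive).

M_Y = 78.23 kN·m

Take M_Y as the redundant. Released structure: two simple spans XY and YZ with a hinge at Y.
Discontinuity in slope at Y on the released structure — sum the simple-span end rotations:
  span XY: triangular load, peak 21.2: 7w₀L³/(360EI) = 103.1/EI
  span YZ: point load 76.1 at a = 1.8: Pab(L + b)/(6LEI) = 295.9/EI
  relative rotation θ_0 = (103.1 + 295.9)/EI = 399/EI
A unit hogging moment at Y produces rotation L₁/(3EI) + L₂/(3EI) = 5.1/EI.
Compatibility: M_Y·(L₁+L₂)/(3EI) = θ_0, giving M_Y = 78.23 kN·m (hogging).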